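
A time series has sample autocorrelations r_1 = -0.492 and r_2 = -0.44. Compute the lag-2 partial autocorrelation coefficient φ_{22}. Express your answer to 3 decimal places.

φ_{22} = (r_2 − r_1²) / (1 − r_1²)
r_1² = (-0.492)² = 0.242064
Numerator = -0.44 − 0.2421 = -0.6821; denominator = 1 − 0.2421 = 0.7579
φ_{22} = -0.6821 / 0.7579 = -0.900

-0.900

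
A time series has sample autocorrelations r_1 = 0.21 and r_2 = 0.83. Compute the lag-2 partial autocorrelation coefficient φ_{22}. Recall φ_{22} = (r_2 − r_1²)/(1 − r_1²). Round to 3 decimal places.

φ_{22} = (r_2 − r_1²) / (1 − r_1²)
r_1² = (0.21)² = 0.0441
Numerator = 0.83 − 0.0441 = 0.7859; denominator = 1 − 0.0441 = 0.9559
φ_{22} = 0.7859 / 0.9559 = 0.822

0.822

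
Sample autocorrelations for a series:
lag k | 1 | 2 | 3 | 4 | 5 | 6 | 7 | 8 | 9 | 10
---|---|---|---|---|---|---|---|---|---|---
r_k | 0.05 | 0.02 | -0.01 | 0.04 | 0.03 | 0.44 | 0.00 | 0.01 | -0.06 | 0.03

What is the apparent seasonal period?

The largest autocorrelation is r_6 = 0.44; the remaining lags stay at or below 0.05.
The dominant spike at lag 6 indicates a seasonal period of 6.

6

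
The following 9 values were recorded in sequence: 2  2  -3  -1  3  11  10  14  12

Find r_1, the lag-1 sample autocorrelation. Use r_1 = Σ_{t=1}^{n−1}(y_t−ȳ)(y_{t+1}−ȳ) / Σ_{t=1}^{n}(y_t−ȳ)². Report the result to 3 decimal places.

0.703

Mean ȳ = (2 + 2 − 3 − 1 + 3 + 11 + 10 + 14 + 12)/9 = 5.5556
Numerator Σ_{t=1}^{8}(y_t−ȳ)(y_{t+1}−ȳ) = 218.1358
Denominator Σ(y_t−ȳ)² = 310.2222
r_1 = 218.1358 / 310.2222 = 0.703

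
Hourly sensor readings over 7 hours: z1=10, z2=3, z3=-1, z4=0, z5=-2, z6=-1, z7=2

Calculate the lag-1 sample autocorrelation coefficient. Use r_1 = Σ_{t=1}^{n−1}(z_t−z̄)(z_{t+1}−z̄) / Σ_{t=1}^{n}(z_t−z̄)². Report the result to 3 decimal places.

0.257

Mean z̄ = (10 + 3 − 1 + 0 − 2 − 1 + 2)/7 = 1.5714
Σ(z_t−z̄)(z_{t+1}−z̄) = (12.0408) + (-3.6735) + (4.0408) + (5.6122) + (9.1837) + (-1.1020) = 26.1020
Denominator Σ(z_t−z̄)² = 101.7143
r_1 = 26.1020 / 101.7143 = 0.257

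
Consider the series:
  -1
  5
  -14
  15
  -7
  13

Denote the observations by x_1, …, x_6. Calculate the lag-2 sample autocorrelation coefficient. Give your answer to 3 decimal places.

Mean x̄ = (-1 + 5 − 14 + 15 − 7 + 13)/6 = 1.8333
Numerator Σ_{t=1}^{4}(x_t−x̄)(x_{t+2}−x̄) = 373.4444
Denominator Σ(x_t−x̄)² = 644.8333
r_2 = 373.4444 / 644.8333 = 0.579

0.579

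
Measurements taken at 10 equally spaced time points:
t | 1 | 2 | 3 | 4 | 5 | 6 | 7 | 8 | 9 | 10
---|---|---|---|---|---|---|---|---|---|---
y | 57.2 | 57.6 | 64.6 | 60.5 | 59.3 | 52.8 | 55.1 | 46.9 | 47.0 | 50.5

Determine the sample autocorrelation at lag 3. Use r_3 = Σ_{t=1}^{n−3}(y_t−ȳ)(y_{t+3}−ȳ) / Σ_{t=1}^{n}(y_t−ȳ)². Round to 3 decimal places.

-0.053

Mean ȳ = (57.2 + 57.6 + 64.6 + 60.5 + 59.3 + 52.8 + 55.1 + 46.9 + 47.0 + 50.5)/10 = 55.1500
Numerator Σ_{t=1}^{7}(y_t−ȳ)(y_{t+3}−ȳ) = -16.1925
Denominator Σ(y_t−ȳ)² = 306.9850
r_3 = -16.1925 / 306.9850 = -0.053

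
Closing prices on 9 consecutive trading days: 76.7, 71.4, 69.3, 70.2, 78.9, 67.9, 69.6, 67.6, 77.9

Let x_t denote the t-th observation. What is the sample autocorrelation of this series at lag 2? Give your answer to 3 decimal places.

-0.222

Mean x̄ = (76.7 + 71.4 + 69.3 + 70.2 + 78.9 + 67.9 + 69.6 + 67.6 + 77.9)/9 = 72.1667
Numerator Σ_{t=1}^{7}(x_t−x̄)(x_{t+2}−x̄) = -34.9122
Denominator Σ(x_t−x̄)² = 157.0800
r_2 = -34.9122 / 157.0800 = -0.222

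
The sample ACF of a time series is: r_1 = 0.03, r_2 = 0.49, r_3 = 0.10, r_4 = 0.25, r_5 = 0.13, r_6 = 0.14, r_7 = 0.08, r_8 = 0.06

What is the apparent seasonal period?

The largest autocorrelation is r_2 = 0.49, with a weaker echo at lag 4 (0.25); the remaining lags stay at or below 0.14.
The dominant spike at lag 2 indicates a seasonal period of 2.

2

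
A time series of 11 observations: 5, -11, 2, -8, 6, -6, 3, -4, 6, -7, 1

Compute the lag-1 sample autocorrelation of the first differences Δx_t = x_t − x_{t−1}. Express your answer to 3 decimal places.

First differences Δx: -16, 13, -10, 14, -12, 9, -7, 10, -13, 8
Mean of differences = -0.4000
Numerator Σ(Δx_t−Δx̄)(Δx_{t+1}−Δx̄) = -1119.5600
Denominator Σ(Δx_t−Δx̄)² = 1326.4000
r_1(Δx) = -1119.5600 / 1326.4000 = -0.844

-0.844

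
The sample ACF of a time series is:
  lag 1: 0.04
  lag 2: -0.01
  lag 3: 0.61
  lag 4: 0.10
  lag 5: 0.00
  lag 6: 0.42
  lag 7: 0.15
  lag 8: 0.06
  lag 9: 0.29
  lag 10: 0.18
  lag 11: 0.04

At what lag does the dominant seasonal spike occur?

3

The largest autocorrelation is r_3 = 0.61, with weaker echoes at lags 6 (0.42) and 9 (0.29); the remaining lags stay at or below 0.18.
The dominant spike at lag 3 indicates a seasonal period of 3.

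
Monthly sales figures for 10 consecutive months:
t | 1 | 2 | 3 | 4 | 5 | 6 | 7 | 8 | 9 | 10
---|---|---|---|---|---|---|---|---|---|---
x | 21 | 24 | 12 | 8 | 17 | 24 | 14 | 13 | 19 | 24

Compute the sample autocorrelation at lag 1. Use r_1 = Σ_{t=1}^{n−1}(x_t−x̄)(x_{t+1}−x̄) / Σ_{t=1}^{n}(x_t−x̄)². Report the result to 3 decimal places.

0.128

Mean x̄ = (21 + 24 + 12 + 8 + 17 + 24 + 14 + 13 + 19 + 24)/10 = 17.6000
Numerator Σ_{t=1}^{9}(x_t−x̄)(x_{t+1}−x̄) = 37.6400
Denominator Σ(x_t−x̄)² = 294.4000
r_1 = 37.6400 / 294.4000 = 0.128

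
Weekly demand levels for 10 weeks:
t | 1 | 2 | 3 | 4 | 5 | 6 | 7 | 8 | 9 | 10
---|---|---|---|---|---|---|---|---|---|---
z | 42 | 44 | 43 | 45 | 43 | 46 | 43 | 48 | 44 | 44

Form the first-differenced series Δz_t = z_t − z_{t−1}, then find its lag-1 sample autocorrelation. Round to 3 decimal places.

First differences Δz: 2, -1, 2, -2, 3, -3, 5, -4, 0
Mean of differences = 0.2222
Numerator Σ(Δz_t−Δz̄)(Δz_{t+1}−Δz̄) = -58.0494
Denominator Σ(Δz_t−Δz̄)² = 71.5556
r_1(Δz) = -58.0494 / 71.5556 = -0.811

-0.811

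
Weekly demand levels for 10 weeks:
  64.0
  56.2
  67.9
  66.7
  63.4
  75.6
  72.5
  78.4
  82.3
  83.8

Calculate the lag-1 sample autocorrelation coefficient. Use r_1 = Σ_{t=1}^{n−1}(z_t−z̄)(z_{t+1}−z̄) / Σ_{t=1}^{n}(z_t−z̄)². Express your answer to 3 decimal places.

0.563

Mean z̄ = (64.0 + 56.2 + 67.9 + 66.7 + 63.4 + 75.6 + 72.5 + 78.4 + 82.3 + 83.8)/10 = 71.0800
Numerator Σ_{t=1}^{9}(z_t−z̄)(z_{t+1}−z̄) = 407.1836
Denominator Σ(z_t−z̄)² = 723.5360
r_1 = 407.1836 / 723.5360 = 0.563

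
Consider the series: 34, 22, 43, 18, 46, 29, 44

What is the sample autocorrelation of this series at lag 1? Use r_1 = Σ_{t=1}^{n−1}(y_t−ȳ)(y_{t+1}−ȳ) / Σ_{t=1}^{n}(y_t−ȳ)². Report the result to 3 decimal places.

-0.744

Mean ȳ = (34 + 22 + 43 + 18 + 46 + 29 + 44)/7 = 33.7143
Numerator Σ_{t=1}^{6}(y_t−ȳ)(y_{t+1}−ȳ) = -557.5102
Denominator Σ(y_t−ȳ)² = 749.4286
r_1 = -557.5102 / 749.4286 = -0.744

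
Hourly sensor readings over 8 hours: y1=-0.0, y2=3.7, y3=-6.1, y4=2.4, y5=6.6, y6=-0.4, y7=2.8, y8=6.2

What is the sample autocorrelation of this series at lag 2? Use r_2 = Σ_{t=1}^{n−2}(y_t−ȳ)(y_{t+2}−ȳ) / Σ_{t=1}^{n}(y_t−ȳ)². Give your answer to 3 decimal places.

-0.240

Mean ȳ = (-0.0 + 3.7 − 6.1 + 2.4 + 6.6 − 0.4 + 2.8 + 6.2)/8 = 1.9000
Σ(y_t−ȳ)(y_{t+2}−ȳ) = (15.2000) + (0.9000) + (-37.6000) + (-1.1500) + (4.2300) + (-9.8900) = -28.3100
Denominator Σ(y_t−ȳ)² = 117.7800
r_2 = -28.3100 / 117.7800 = -0.240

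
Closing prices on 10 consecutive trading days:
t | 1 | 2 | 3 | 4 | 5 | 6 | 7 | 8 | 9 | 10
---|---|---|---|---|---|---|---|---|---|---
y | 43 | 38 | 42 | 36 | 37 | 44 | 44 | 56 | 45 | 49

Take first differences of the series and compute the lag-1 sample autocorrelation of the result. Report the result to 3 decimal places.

First differences Δy: -5, 4, -6, 1, 7, 0, 12, -11, 4
Mean of differences = 0.6667
Numerator Σ(Δy_t−Δȳ)(Δy_{t+1}−Δȳ) = -224.1111
Denominator Σ(Δy_t−Δȳ)² = 404.0000
r_1(Δy) = -224.1111 / 404.0000 = -0.555

-0.555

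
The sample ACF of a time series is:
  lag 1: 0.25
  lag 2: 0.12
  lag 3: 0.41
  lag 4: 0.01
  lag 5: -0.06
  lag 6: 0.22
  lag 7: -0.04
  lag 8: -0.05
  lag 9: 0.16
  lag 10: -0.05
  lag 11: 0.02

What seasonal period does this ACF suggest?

3

The largest autocorrelation is r_3 = 0.41; the remaining lags stay at or below 0.25. The elevated value at lag 1 (0.25), dropping to 0.12 at lag 2, reflects decaying short-term dependence rather than seasonality.
The dominant spike at lag 3 indicates a seasonal period of 3.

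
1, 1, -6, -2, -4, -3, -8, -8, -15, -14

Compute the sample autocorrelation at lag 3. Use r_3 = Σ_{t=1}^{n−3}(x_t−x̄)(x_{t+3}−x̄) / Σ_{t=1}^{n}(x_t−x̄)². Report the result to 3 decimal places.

Mean x̄ = (1 + 1 − 6 − 2 − 4 − 3 − 8 − 8 − 15 − 14)/10 = -5.8000
Σ(x_t−x̄)(x_{t+3}−x̄) = (25.8400) + (12.2400) + (-0.5600) + (-8.3600) + (-3.9600) + (-25.7600) + (18.0400) = 17.4800
Denominator Σ(x_t−x̄)² = 279.6000
r_3 = 17.4800 / 279.6000 = 0.063

0.063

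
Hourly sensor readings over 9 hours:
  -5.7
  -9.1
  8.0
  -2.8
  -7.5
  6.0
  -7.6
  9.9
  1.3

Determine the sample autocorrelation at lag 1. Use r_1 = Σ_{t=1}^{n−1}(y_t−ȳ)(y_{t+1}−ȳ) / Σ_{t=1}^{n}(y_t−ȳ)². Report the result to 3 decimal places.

Mean ȳ = (-5.7 − 9.1 + 8.0 − 2.8 − 7.5 + 6.0 − 7.6 + 9.9 + 1.3)/9 = -0.8333
Numerator Σ_{t=1}^{8}(y_t−ȳ)(y_{t+1}−ȳ) = -178.5778
Denominator Σ(y_t−ȳ)² = 430.6000
r_1 = -178.5778 / 430.6000 = -0.415

-0.415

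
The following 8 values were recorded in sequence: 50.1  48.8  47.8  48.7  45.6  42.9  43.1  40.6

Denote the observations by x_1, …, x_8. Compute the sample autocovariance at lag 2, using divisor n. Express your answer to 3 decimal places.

Mean x̄ = (50.1 + 48.8 + 47.8 + 48.7 + 45.6 + 42.9 + 43.1 + 40.6)/8 = 45.9500
Σ_{t=1}^{6}(x_t−x̄)(x_{t+2}−x̄) = 23.7950
γ_2 = 23.7950 / 8 = 2.974

2.974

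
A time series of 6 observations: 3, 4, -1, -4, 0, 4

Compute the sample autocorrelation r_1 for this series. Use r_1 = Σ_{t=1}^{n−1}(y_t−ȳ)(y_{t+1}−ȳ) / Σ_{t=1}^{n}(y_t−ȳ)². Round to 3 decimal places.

0.231

Mean ȳ = (3 + 4 − 1 − 4 + 0 + 4)/6 = 1.0000
Σ(y_t−ȳ)(y_{t+1}−ȳ) = (6.0000) + (-6.0000) + (10.0000) + (5.0000) + (-3.0000) = 12.0000
Denominator Σ(y_t−ȳ)² = 52.0000
r_1 = 12.0000 / 52.0000 = 0.231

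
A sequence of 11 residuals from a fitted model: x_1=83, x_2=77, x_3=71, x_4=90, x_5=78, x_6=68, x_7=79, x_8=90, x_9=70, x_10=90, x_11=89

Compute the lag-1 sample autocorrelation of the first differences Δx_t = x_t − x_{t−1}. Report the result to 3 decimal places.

-0.480

First differences Δx: -6, -6, 19, -12, -10, 11, 11, -20, 20, -1
Mean of differences = 0.6000
Numerator Σ(Δx_t−Δx̄)(Δx_{t+1}−Δx̄) = -823.1600
Denominator Σ(Δx_t−Δx̄)² = 1716.4000
r_1(Δx) = -823.1600 / 1716.4000 = -0.480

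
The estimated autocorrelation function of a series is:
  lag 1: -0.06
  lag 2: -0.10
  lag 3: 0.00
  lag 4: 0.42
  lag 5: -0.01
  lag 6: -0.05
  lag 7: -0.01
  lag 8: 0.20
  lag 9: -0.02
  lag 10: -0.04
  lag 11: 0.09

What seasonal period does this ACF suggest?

4

The largest autocorrelation is r_4 = 0.42, with a weaker echo at lag 8 (0.20); the remaining lags stay at or below 0.09.
The dominant spike at lag 4 indicates a seasonal period of 4.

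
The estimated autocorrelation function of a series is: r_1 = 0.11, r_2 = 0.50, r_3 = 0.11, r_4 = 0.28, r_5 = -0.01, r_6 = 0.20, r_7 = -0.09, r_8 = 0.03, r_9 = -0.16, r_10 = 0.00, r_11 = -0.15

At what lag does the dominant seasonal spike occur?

The largest autocorrelation is r_2 = 0.50, with weaker echoes at lags 4 (0.28) and 6 (0.20); the remaining lags stay at or below 0.11.
The dominant spike at lag 2 indicates a seasonal period of 2.

2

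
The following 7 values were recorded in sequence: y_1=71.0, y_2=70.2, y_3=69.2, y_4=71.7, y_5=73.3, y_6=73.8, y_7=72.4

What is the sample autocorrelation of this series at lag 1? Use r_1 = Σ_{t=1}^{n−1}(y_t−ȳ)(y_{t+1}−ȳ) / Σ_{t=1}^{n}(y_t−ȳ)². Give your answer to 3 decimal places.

Mean ȳ = (71.0 + 70.2 + 69.2 + 71.7 + 73.3 + 73.8 + 72.4)/7 = 71.6571
Deviations from mean: -0.6571, -1.4571, -2.4571, 0.0429, 1.6429, 2.1429, 0.7429
Σ(y_t−ȳ)(y_{t+1}−ȳ) = (0.9576) + (3.5804) + (-0.1053) + (0.0704) + (3.5204) + (1.5918) = 9.6153
Denominator Σ(y_t−ȳ)² = 16.4371
r_1 = 9.6153 / 16.4371 = 0.585

0.585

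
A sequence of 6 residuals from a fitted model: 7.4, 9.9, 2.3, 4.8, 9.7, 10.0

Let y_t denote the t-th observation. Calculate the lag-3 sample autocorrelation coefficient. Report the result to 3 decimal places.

-0.147

Mean ȳ = (7.4 + 9.9 + 2.3 + 4.8 + 9.7 + 10.0)/6 = 7.3500
Deviations from mean: 0.0500, 2.5500, -5.0500, -2.5500, 2.3500, 2.6500
Σ(y_t−ȳ)(y_{t+3}−ȳ) = (-0.1275) + (5.9925) + (-13.3825) = -7.5175
Denominator Σ(y_t−ȳ)² = 51.0550
r_3 = -7.5175 / 51.0550 = -0.147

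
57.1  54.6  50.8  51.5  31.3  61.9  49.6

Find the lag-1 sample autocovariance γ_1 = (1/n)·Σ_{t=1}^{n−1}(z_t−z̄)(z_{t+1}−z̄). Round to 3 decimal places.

-31.263

Mean z̄ = (57.1 + 54.6 + 50.8 + 51.5 + 31.3 + 61.9 + 49.6)/7 = 50.9714
Deviations: 6.1286, 3.6286, -0.1714, 0.5286, -19.6714, 10.9286, -1.3714
Σ_{t=1}^{6}(z_t−z̄)(z_{t+1}−z̄) = -218.8408
γ_1 = -218.8408 / 7 = -31.263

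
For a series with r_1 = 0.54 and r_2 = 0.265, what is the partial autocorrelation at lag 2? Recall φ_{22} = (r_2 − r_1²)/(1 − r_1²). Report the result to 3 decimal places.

-0.038

φ_{22} = (r_2 − r_1²) / (1 − r_1²)
r_1² = (0.54)² = 0.2916
Numerator = 0.265 − 0.2916 = -0.0266; denominator = 1 − 0.2916 = 0.7084
φ_{22} = -0.0266 / 0.7084 = -0.038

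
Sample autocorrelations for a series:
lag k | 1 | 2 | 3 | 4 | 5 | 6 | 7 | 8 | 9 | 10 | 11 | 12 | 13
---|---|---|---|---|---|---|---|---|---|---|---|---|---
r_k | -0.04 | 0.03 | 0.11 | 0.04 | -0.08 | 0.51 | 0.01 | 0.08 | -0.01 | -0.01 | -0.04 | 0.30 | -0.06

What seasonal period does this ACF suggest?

The largest autocorrelation is r_6 = 0.51, with a weaker echo at lag 12 (0.30); the remaining lags stay at or below 0.11.
The dominant spike at lag 6 indicates a seasonal period of 6.

6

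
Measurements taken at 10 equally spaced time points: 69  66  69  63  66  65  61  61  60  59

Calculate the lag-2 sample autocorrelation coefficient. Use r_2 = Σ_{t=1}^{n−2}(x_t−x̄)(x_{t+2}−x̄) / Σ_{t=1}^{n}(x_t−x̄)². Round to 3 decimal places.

0.421

Mean x̄ = (69 + 66 + 69 + 63 + 66 + 65 + 61 + 61 + 60 + 59)/10 = 63.9000
Numerator Σ_{t=1}^{8}(x_t−x̄)(x_{t+2}−x̄) = 50.0800
Denominator Σ(x_t−x̄)² = 118.9000
r_2 = 50.0800 / 118.9000 = 0.421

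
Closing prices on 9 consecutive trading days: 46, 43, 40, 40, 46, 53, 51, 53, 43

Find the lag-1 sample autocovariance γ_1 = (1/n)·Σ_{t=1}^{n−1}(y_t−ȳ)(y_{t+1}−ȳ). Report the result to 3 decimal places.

11.394

Mean ȳ = (46 + 43 + 40 + 40 + 46 + 53 + 51 + 53 + 43)/9 = 46.1111
Σ_{t=1}^{8}(y_t−ȳ)(y_{t+1}−ȳ) = 102.5432
γ_1 = 102.5432 / 9 = 11.394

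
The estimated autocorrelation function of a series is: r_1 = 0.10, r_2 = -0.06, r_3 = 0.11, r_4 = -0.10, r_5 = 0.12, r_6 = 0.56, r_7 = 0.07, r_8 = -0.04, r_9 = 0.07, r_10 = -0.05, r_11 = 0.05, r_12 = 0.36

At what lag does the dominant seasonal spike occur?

6

The largest autocorrelation is r_6 = 0.56, with a weaker echo at lag 12 (0.36); the remaining lags stay at or below 0.12.
The dominant spike at lag 6 indicates a seasonal period of 6.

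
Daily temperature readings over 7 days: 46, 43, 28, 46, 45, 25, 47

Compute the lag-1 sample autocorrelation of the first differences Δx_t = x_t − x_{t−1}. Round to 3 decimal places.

-0.457

First differences Δx: -3, -15, 18, -1, -20, 22
Mean of differences = 0.1667
Numerator Σ(Δx_t−Δx̄)(Δx_{t+1}−Δx̄) = -660.0278
Denominator Σ(Δx_t−Δx̄)² = 1442.8333
r_1(Δx) = -660.0278 / 1442.8333 = -0.457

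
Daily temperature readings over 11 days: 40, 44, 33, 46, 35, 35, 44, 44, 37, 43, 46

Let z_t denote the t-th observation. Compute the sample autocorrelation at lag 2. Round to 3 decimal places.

-0.112

Mean z̄ = (40 + 44 + 33 + 46 + 35 + 35 + 44 + 44 + 37 + 43 + 46)/11 = 40.6364
Numerator Σ_{t=1}^{9}(z_t−z̄)(z_{t+2}−z̄) = -25.9917
Denominator Σ(z_t−z̄)² = 232.5455
r_2 = -25.9917 / 232.5455 = -0.112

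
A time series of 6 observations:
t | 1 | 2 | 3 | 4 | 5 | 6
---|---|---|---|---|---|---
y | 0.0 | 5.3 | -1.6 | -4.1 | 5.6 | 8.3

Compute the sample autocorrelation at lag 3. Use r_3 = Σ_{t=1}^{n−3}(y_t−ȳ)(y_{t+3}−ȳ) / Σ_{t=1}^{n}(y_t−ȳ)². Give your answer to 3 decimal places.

Mean ȳ = (0.0 + 5.3 − 1.6 − 4.1 + 5.6 + 8.3)/6 = 2.2500
Σ(y_t−ȳ)(y_{t+3}−ȳ) = (14.2875) + (10.2175) + (-23.2925) = 1.2125
Denominator Σ(y_t−ȳ)² = 117.3350
r_3 = 1.2125 / 117.3350 = 0.010

0.010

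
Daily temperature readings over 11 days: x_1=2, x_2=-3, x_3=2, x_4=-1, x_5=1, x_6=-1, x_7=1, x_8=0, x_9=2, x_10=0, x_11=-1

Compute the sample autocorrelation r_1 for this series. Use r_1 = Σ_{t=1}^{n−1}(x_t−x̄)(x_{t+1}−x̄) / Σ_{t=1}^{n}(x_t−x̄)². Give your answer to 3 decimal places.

-0.672

Mean x̄ = (2 − 3 + 2 − 1 + 1 − 1 + 1 + 0 + 2 + 0 − 1)/11 = 0.1818
Numerator Σ_{t=1}^{10}(x_t−x̄)(x_{t+1}−x̄) = -17.2149
Denominator Σ(x_t−x̄)² = 25.6364
r_1 = -17.2149 / 25.6364 = -0.672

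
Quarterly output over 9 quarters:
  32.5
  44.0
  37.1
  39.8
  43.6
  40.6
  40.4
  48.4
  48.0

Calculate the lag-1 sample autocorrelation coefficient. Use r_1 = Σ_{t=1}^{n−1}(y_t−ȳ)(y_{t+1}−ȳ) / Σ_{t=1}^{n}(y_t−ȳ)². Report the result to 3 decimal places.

0.031

Mean ȳ = (32.5 + 44.0 + 37.1 + 39.8 + 43.6 + 40.6 + 40.4 + 48.4 + 48.0)/9 = 41.6000
Numerator Σ_{t=1}^{8}(y_t−ȳ)(y_{t+1}−ȳ) = 6.4200
Denominator Σ(y_t−ȳ)² = 205.7000
r_1 = 6.4200 / 205.7000 = 0.031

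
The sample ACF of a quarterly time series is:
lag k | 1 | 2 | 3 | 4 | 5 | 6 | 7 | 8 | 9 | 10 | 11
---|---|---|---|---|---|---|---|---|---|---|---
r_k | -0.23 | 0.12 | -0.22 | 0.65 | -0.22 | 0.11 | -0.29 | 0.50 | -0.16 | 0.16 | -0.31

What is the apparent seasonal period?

The largest autocorrelation is r_4 = 0.65, with a weaker echo at lag 8 (0.50); the remaining lags stay at or below 0.16.
The dominant spike at lag 4 indicates a seasonal period of 4.

4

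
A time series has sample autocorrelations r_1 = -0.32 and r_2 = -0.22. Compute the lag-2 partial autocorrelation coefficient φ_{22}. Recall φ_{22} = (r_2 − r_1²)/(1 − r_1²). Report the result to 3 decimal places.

φ_{22} = (r_2 − r_1²) / (1 − r_1²)
r_1² = (-0.32)² = 0.1024
Numerator = -0.22 − 0.1024 = -0.3224; denominator = 1 − 0.1024 = 0.8976
φ_{22} = -0.3224 / 0.8976 = -0.359

-0.359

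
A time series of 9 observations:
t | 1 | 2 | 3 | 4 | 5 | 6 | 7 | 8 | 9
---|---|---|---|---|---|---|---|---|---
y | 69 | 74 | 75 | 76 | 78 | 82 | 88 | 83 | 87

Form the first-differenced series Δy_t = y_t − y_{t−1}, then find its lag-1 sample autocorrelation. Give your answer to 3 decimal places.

-0.423

First differences Δy: 5, 1, 1, 2, 4, 6, -5, 4
Mean of differences = 2.2500
Numerator Σ(Δy_t−Δȳ)(Δy_{t+1}−Δȳ) = -35.3125
Denominator Σ(Δy_t−Δȳ)² = 83.5000
r_1(Δy) = -35.3125 / 83.5000 = -0.423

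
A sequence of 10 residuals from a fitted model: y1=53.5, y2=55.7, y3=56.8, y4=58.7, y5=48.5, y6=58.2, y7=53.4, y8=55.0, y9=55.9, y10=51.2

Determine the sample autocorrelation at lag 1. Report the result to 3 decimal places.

Mean ȳ = (53.5 + 55.7 + 56.8 + 58.7 + 48.5 + 58.2 + 53.4 + 55.0 + 55.9 + 51.2)/10 = 54.6900
Numerator Σ_{t=1}^{9}(y_t−ȳ)(y_{t+1}−ȳ) = -45.9341
Denominator Σ(y_t−ȳ)² = 89.0090
r_1 = -45.9341 / 89.0090 = -0.516

-0.516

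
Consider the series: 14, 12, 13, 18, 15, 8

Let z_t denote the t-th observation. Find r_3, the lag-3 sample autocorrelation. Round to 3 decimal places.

0.048

Mean z̄ = (14 + 12 + 13 + 18 + 15 + 8)/6 = 13.3333
Σ(z_t−z̄)(z_{t+3}−z̄) = (3.1111) + (-2.2222) + (1.7778) = 2.6667
Denominator Σ(z_t−z̄)² = 55.3333
r_3 = 2.6667 / 55.3333 = 0.048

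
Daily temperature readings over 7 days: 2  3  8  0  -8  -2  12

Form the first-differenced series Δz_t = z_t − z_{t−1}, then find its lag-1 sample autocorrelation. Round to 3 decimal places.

First differences Δz: 1, 5, -8, -8, 6, 14
Mean of differences = 1.6667
Numerator Σ(Δz_t−Δz̄)(Δz_{t+1}−Δz̄) = 70.5556
Denominator Σ(Δz_t−Δz̄)² = 369.3333
r_1(Δz) = 70.5556 / 369.3333 = 0.191

0.191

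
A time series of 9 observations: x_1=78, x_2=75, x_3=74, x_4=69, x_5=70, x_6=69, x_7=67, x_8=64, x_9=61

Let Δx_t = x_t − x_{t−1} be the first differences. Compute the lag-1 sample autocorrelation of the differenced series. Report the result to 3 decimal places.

First differences Δx: -3, -1, -5, 1, -1, -2, -3, -3
Mean of differences = -2.1250
Numerator Σ(Δx_t−Δx̄)(Δx_{t+1}−Δx̄) = -8.8906
Denominator Σ(Δx_t−Δx̄)² = 22.8750
r_1(Δx) = -8.8906 / 22.8750 = -0.389

-0.389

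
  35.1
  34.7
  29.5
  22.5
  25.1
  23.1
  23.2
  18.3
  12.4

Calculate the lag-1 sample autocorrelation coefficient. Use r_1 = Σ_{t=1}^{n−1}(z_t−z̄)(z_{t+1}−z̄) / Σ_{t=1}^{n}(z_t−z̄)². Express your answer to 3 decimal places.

0.531

Mean z̄ = (35.1 + 34.7 + 29.5 + 22.5 + 25.1 + 23.1 + 23.2 + 18.3 + 12.4)/9 = 24.8778
Numerator Σ_{t=1}^{8}(z_t−z̄)(z_{t+1}−z̄) = 229.9862
Denominator Σ(z_t−z̄)² = 432.9756
r_1 = 229.9862 / 432.9756 = 0.531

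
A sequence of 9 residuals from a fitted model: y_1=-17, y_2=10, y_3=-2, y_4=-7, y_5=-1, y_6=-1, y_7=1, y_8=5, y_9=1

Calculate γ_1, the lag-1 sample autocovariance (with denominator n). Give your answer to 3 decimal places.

Mean ȳ = (-17 + 10 − 2 − 7 − 1 − 1 + 1 + 5 + 1)/9 = -1.2222
Σ_{t=1}^{8}(y_t−ȳ)(y_{t+1}−ȳ) = -154.3827
γ_1 = -154.3827 / 9 = -17.154

-17.154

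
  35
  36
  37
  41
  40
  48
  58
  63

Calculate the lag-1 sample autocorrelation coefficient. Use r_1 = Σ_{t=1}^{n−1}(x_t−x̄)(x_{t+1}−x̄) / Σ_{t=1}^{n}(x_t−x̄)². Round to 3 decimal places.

Mean x̄ = (35 + 36 + 37 + 41 + 40 + 48 + 58 + 63)/8 = 44.7500
Deviations from mean: -9.7500, -8.7500, -7.7500, -3.7500, -4.7500, 3.2500, 13.2500, 18.2500
Numerator Σ_{t=1}^{7}(x_t−x̄)(x_{t+1}−x̄) = 469.4375
Denominator Σ(x_t−x̄)² = 787.5000
r_1 = 469.4375 / 787.5000 = 0.596

0.596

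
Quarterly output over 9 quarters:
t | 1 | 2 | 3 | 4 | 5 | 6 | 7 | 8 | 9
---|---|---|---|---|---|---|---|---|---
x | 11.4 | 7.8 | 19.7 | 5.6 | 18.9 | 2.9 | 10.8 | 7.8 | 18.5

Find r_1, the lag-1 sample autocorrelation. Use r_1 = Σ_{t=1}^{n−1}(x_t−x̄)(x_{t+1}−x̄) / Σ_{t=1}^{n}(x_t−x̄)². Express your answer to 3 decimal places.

-0.660

Mean x̄ = (11.4 + 7.8 + 19.7 + 5.6 + 18.9 + 2.9 + 10.8 + 7.8 + 18.5)/9 = 11.4889
Numerator Σ_{t=1}^{8}(x_t−x̄)(x_{t+1}−x̄) = -203.0179
Denominator Σ(x_t−x̄)² = 307.6489
r_1 = -203.0179 / 307.6489 = -0.660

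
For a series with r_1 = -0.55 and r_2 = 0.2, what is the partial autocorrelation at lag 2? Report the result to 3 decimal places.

φ_{22} = (r_2 − r_1²) / (1 − r_1²)
r_1² = (-0.55)² = 0.3025
Numerator = 0.2 − 0.3025 = -0.1025; denominator = 1 − 0.3025 = 0.6975
φ_{22} = -0.1025 / 0.6975 = -0.147

-0.147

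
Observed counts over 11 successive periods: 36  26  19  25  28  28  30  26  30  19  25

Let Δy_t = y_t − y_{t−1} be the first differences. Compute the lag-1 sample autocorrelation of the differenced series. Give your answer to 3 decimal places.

-0.258

First differences Δy: -10, -7, 6, 3, 0, 2, -4, 4, -11, 6
Mean of differences = -1.1000
Numerator Σ(Δy_t−Δȳ)(Δy_{t+1}−Δȳ) = -96.9100
Denominator Σ(Δy_t−Δȳ)² = 374.9000
r_1(Δy) = -96.9100 / 374.9000 = -0.258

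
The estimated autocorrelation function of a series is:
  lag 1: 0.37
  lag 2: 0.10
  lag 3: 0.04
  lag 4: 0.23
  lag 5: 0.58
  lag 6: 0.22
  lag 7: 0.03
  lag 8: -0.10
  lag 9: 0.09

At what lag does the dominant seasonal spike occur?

5

The largest autocorrelation is r_5 = 0.58; the remaining lags stay at or below 0.37. The elevated value at lag 1 (0.37), dropping to 0.10 at lag 2, reflects decaying short-term dependence rather than seasonality.
The dominant spike at lag 5 indicates a seasonal period of 5.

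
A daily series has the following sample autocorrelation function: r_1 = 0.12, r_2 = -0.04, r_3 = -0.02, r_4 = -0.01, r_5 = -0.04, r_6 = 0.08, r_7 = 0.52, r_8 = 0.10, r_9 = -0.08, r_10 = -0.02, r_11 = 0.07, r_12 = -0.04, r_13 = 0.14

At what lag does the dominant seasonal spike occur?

7

The largest autocorrelation is r_7 = 0.52; the remaining lags stay at or below 0.14.
The dominant spike at lag 7 indicates a seasonal period of 7.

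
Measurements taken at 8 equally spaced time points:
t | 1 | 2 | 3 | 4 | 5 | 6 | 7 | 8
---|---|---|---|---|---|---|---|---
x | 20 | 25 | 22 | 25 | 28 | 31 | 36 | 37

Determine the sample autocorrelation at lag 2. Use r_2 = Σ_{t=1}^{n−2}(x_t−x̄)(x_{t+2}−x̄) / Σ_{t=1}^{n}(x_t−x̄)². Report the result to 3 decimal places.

0.276

Mean x̄ = (20 + 25 + 22 + 25 + 28 + 31 + 36 + 37)/8 = 28.0000
Deviations from mean: -8.0000, -3.0000, -6.0000, -3.0000, 0.0000, 3.0000, 8.0000, 9.0000
Σ(x_t−x̄)(x_{t+2}−x̄) = (48.0000) + (9.0000) + (0.0000) + (-9.0000) + (0.0000) + (27.0000) = 75.0000
Denominator Σ(x_t−x̄)² = 272.0000
r_2 = 75.0000 / 272.0000 = 0.276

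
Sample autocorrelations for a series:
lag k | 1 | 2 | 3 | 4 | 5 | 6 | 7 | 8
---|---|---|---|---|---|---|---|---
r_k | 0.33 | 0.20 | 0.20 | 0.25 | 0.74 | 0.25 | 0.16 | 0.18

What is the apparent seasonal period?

5

The largest autocorrelation is r_5 = 0.74; the remaining lags stay at or below 0.33. The elevated value at lag 1 (0.33), dropping to 0.20 at lag 2, reflects decaying short-term dependence rather than seasonality.
The dominant spike at lag 5 indicates a seasonal period of 5.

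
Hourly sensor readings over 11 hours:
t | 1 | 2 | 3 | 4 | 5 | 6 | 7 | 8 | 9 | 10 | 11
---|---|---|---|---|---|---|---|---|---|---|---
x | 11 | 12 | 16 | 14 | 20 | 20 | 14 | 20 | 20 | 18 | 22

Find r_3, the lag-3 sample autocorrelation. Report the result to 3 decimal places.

0.275

Mean x̄ = (11 + 12 + 16 + 14 + 20 + 20 + 14 + 20 + 20 + 18 + 22)/11 = 17.0000
Numerator Σ_{t=1}^{8}(x_t−x̄)(x_{t+3}−x̄) = 39.0000
Denominator Σ(x_t−x̄)² = 142.0000
r_3 = 39.0000 / 142.0000 = 0.275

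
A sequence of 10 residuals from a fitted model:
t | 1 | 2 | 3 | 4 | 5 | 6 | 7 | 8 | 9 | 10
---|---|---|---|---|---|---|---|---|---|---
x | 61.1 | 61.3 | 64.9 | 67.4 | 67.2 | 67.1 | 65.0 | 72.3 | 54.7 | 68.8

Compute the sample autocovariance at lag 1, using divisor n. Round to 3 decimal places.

Mean x̄ = (61.1 + 61.3 + 64.9 + 67.4 + 67.2 + 67.1 + 65.0 + 72.3 + 54.7 + 68.8)/10 = 64.9800
Σ_{t=1}^{9}(x_t−x̄)(x_{t+1}−x̄) = -89.8724
γ_1 = -89.8724 / 10 = -8.987

-8.987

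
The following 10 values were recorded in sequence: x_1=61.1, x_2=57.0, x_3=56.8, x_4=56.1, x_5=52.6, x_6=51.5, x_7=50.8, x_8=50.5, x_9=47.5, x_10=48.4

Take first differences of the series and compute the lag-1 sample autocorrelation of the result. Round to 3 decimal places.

-0.385

First differences Δx: -4.1, -0.2, -0.7, -3.5, -1.1, -0.7, -0.3, -3.0, 0.9
Mean of differences = -1.4111
Numerator Σ(Δx_t−Δx̄)(Δx_{t+1}−Δx̄) = -8.9568
Denominator Σ(Δx_t−Δx̄)² = 23.2689
r_1(Δx) = -8.9568 / 23.2689 = -0.385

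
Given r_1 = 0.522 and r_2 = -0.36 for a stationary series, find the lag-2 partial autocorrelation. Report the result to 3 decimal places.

φ_{22} = (r_2 − r_1²) / (1 − r_1²)
r_1² = (0.522)² = 0.272484
Numerator = -0.36 − 0.2725 = -0.6325; denominator = 1 − 0.2725 = 0.7275
φ_{22} = -0.6325 / 0.7275 = -0.869

-0.869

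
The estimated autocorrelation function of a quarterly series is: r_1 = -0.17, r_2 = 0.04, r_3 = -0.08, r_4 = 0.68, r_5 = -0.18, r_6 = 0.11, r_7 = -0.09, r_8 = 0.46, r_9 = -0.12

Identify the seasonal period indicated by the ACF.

4

The largest autocorrelation is r_4 = 0.68, with a weaker echo at lag 8 (0.46); the remaining lags stay at or below 0.11.
The dominant spike at lag 4 indicates a seasonal period of 4.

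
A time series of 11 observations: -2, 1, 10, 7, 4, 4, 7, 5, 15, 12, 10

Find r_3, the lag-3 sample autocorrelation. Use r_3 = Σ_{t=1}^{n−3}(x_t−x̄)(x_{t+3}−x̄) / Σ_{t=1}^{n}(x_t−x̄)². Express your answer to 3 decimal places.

Mean x̄ = (-2 + 1 + 10 + 7 + 4 + 4 + 7 + 5 + 15 + 12 + 10)/11 = 6.6364
Numerator Σ_{t=1}^{8}(x_t−x̄)(x_{t+3}−x̄) = -18.3058
Denominator Σ(x_t−x̄)² = 244.5455
r_3 = -18.3058 / 244.5455 = -0.075

-0.075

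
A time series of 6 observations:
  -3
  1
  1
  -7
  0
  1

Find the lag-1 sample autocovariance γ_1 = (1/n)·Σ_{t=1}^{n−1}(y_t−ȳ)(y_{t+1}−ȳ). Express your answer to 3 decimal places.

Mean ȳ = (-3 + 1 + 1 − 7 + 0 + 1)/6 = -1.1667
Σ_{t=1}^{5}(y_t−ȳ)(y_{t+1}−ȳ) = -16.1944
γ_1 = -16.1944 / 6 = -2.699

-2.699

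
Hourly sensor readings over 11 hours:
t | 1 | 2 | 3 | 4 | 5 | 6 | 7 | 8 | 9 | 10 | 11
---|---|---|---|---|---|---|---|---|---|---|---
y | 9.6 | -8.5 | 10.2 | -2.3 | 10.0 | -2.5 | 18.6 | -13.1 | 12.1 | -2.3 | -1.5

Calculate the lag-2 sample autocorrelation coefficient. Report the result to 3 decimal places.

0.594

Mean ȳ = (9.6 − 8.5 + 10.2 − 2.3 + 10.0 − 2.5 + 18.6 − 13.1 + 12.1 − 2.3 − 1.5)/11 = 2.7545
Numerator Σ_{t=1}^{9}(y_t−ȳ)(y_{t+2}−ȳ) = 574.9350
Denominator Σ(y_t−ȳ)² = 968.0473
r_2 = 574.9350 / 968.0473 = 0.594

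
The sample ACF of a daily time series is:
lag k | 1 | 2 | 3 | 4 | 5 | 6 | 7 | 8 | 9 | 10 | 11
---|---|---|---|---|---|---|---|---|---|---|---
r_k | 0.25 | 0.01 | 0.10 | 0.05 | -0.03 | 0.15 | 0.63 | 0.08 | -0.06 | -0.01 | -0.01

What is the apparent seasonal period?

7

The largest autocorrelation is r_7 = 0.63; the remaining lags stay at or below 0.25. The elevated value at lag 1 (0.25), dropping to 0.01 at lag 2, reflects decaying short-term dependence rather than seasonality.
The dominant spike at lag 7 indicates a seasonal period of 7.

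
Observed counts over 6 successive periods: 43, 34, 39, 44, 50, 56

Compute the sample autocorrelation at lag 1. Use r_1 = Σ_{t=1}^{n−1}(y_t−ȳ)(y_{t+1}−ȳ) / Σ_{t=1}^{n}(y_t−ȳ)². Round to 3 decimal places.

0.442

Mean ȳ = (43 + 34 + 39 + 44 + 50 + 56)/6 = 44.3333
Deviations from mean: -1.3333, -10.3333, -5.3333, -0.3333, 5.6667, 11.6667
Numerator Σ_{t=1}^{5}(y_t−ȳ)(y_{t+1}−ȳ) = 134.8889
Denominator Σ(y_t−ȳ)² = 305.3333
r_1 = 134.8889 / 305.3333 = 0.442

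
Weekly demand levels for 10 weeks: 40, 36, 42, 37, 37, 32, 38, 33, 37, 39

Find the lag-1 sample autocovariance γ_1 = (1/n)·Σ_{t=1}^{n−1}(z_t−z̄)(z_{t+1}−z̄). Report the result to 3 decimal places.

Mean z̄ = (40 + 36 + 42 + 37 + 37 + 32 + 38 + 33 + 37 + 39)/10 = 37.1000
Σ_{t=1}^{9}(z_t−z̄)(z_{t+1}−z̄) = -16.6100
γ_1 = -16.6100 / 10 = -1.661

-1.661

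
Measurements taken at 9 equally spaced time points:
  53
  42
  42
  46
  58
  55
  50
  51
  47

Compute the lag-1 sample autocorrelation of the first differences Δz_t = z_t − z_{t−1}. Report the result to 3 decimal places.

First differences Δz: -11, 0, 4, 12, -3, -5, 1, -4
Mean of differences = -0.7500
Numerator Σ(Δz_t−Δz̄)(Δz_{t+1}−Δz̄) = 24.1875
Denominator Σ(Δz_t−Δz̄)² = 327.5000
r_1(Δz) = 24.1875 / 327.5000 = 0.074

0.074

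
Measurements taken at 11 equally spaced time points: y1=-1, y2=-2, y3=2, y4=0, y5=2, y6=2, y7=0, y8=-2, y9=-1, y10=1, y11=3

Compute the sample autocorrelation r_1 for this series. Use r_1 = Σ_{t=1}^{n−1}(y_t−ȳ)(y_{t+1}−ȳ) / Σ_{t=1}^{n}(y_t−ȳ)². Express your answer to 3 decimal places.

Mean ȳ = (-1 − 2 + 2 + 0 + 2 + 2 + 0 − 2 − 1 + 1 + 3)/11 = 0.3636
Numerator Σ_{t=1}^{10}(y_t−ȳ)(y_{t+1}−ȳ) = 5.1405
Denominator Σ(y_t−ȳ)² = 30.5455
r_1 = 5.1405 / 30.5455 = 0.168

0.168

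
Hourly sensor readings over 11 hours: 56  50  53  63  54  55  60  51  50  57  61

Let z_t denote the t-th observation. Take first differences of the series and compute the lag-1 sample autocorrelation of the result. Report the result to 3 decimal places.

First differences Δz: -6, 3, 10, -9, 1, 5, -9, -1, 7, 4
Mean of differences = 0.5000
Numerator Σ(Δz_t−Δz̄)(Δz_{t+1}−Δz̄) = -100.7500
Denominator Σ(Δz_t−Δz̄)² = 396.5000
r_1(Δz) = -100.7500 / 396.5000 = -0.254

-0.254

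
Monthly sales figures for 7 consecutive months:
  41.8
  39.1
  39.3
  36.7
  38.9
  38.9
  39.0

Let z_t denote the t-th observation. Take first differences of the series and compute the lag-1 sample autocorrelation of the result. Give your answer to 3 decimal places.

First differences Δz: -2.7, 0.2, -2.6, 2.2, 0.0, 0.1
Mean of differences = -0.4667
Numerator Σ(Δz_t−Δz̄)(Δz_{t+1}−Δz̄) = -7.0911
Denominator Σ(Δz_t−Δz̄)² = 17.6333
r_1(Δz) = -7.0911 / 17.6333 = -0.402

-0.402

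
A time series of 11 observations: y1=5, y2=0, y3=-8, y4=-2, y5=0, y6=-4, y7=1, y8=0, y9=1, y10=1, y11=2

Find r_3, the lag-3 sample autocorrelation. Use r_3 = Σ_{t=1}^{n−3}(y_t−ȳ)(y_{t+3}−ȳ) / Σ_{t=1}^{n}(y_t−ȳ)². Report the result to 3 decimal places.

0.129

Mean ȳ = (5 + 0 − 8 − 2 + 0 − 4 + 1 + 0 + 1 + 1 + 2)/11 = -0.3636
Numerator Σ_{t=1}^{8}(y_t−ȳ)(y_{t+3}−ȳ) = 14.7851
Denominator Σ(y_t−ȳ)² = 114.5455
r_3 = 14.7851 / 114.5455 = 0.129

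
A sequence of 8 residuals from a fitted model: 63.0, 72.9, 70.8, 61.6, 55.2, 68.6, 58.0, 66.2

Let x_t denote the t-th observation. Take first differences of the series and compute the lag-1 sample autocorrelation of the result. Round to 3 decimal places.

First differences Δx: 9.9, -2.1, -9.2, -6.4, 13.4, -10.6, 8.2
Mean of differences = 0.4571
Numerator Σ(Δx_t−Δx̄)(Δx_{t+1}−Δx̄) = -250.7076
Denominator Σ(Δx_t−Δx̄)² = 585.7171
r_1(Δx) = -250.7076 / 585.7171 = -0.428

-0.428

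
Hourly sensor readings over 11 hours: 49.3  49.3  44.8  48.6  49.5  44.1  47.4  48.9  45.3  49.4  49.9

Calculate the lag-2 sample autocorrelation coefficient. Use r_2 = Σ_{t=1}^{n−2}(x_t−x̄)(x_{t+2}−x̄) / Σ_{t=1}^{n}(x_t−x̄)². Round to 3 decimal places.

Mean x̄ = (49.3 + 49.3 + 44.8 + 48.6 + 49.5 + 44.1 + 47.4 + 48.9 + 45.3 + 49.4 + 49.9)/11 = 47.8636
Numerator Σ_{t=1}^{9}(x_t−x̄)(x_{t+2}−x̄) = -18.2263
Denominator Σ(x_t−x̄)² = 45.2655
r_2 = -18.2263 / 45.2655 = -0.403

-0.403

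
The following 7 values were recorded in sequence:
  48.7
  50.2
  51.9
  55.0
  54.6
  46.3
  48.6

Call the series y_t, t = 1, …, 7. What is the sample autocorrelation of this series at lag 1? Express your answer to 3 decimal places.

Mean ȳ = (48.7 + 50.2 + 51.9 + 55.0 + 54.6 + 46.3 + 48.6)/7 = 50.7571
Deviations from mean: -2.0571, -0.5571, 1.1429, 4.2429, 3.8429, -4.4571, -2.1571
Σ(y_t−ȳ)(y_{t+1}−ȳ) = (1.1461) + (-0.6367) + (4.8490) + (16.3047) + (-17.1282) + (9.6147) = 14.1496
Denominator Σ(y_t−ȳ)² = 63.1371
r_1 = 14.1496 / 63.1371 = 0.224

0.224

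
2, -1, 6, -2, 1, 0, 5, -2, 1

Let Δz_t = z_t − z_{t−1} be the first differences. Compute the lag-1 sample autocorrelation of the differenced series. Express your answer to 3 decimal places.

First differences Δz: -3, 7, -8, 3, -1, 5, -7, 3
Mean of differences = -0.1250
Numerator Σ(Δz_t−Δz̄)(Δz_{t+1}−Δz̄) = -165.1406
Denominator Σ(Δz_t−Δz̄)² = 214.8750
r_1(Δz) = -165.1406 / 214.8750 = -0.769

-0.769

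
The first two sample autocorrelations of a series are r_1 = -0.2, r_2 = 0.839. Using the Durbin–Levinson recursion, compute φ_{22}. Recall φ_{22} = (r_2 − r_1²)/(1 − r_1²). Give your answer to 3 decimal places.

0.832

φ_{22} = (r_2 − r_1²) / (1 − r_1²)
r_1² = (-0.2)² = 0.04
Numerator = 0.839 − 0.0400 = 0.7990; denominator = 1 − 0.0400 = 0.9600
φ_{22} = 0.7990 / 0.9600 = 0.832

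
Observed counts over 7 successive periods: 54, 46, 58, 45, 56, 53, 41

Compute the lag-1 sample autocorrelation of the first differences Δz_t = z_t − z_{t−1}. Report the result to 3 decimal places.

First differences Δz: -8, 12, -13, 11, -3, -12
Mean of differences = -2.1667
Numerator Σ(Δz_t−Δz̄)(Δz_{t+1}−Δz̄) = -381.5278
Denominator Σ(Δz_t−Δz̄)² = 622.8333
r_1(Δz) = -381.5278 / 622.8333 = -0.613

-0.613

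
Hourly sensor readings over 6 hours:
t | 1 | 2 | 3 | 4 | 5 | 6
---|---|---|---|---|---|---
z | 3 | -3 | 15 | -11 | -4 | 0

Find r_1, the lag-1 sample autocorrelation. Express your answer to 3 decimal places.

Mean z̄ = (3 − 3 + 15 − 11 − 4 + 0)/6 = 0.0000
Deviations from mean: 3.0000, -3.0000, 15.0000, -11.0000, -4.0000, 0.0000
Numerator Σ_{t=1}^{5}(z_t−z̄)(z_{t+1}−z̄) = -175.0000
Denominator Σ(z_t−z̄)² = 380.0000
r_1 = -175.0000 / 380.0000 = -0.461

-0.461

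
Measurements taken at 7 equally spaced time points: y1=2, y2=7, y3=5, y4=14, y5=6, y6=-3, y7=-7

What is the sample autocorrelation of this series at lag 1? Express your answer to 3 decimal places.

Mean ȳ = (2 + 7 + 5 + 14 + 6 − 3 − 7)/7 = 3.4286
Deviations from mean: -1.4286, 3.5714, 1.5714, 10.5714, 2.5714, -6.4286, -10.4286
Σ(y_t−ȳ)(y_{t+1}−ȳ) = (-5.1020) + (5.6122) + (16.6122) + (27.1837) + (-16.5306) + (67.0408) = 94.8163
Denominator Σ(y_t−ȳ)² = 285.7143
r_1 = 94.8163 / 285.7143 = 0.332

0.332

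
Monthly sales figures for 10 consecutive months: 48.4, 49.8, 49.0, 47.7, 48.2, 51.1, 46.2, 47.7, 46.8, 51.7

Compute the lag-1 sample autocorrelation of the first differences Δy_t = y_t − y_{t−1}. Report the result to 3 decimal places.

-0.408

First differences Δy: 1.4, -0.8, -1.3, 0.5, 2.9, -4.9, 1.5, -0.9, 4.9
Mean of differences = 0.3667
Numerator Σ(Δy_t−Δȳ)(Δy_{t+1}−Δȳ) = -25.6344
Denominator Σ(Δy_t−Δȳ)² = 62.8200
r_1(Δy) = -25.6344 / 62.8200 = -0.408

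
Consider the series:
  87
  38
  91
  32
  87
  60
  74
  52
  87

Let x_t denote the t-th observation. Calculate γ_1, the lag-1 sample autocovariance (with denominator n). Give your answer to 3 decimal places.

Mean x̄ = (87 + 38 + 91 + 32 + 87 + 60 + 74 + 52 + 87)/9 = 67.5556
Σ_{t=1}^{8}(x_t−x̄)(x_{t+1}−x̄) = -3390.8642
γ_1 = -3390.8642 / 9 = -376.763

-376.763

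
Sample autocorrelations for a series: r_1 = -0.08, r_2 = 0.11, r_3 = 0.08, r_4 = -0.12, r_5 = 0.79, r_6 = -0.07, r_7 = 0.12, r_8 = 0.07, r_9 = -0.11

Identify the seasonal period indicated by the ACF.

5

The largest autocorrelation is r_5 = 0.79; the remaining lags stay at or below 0.12.
The dominant spike at lag 5 indicates a seasonal period of 5.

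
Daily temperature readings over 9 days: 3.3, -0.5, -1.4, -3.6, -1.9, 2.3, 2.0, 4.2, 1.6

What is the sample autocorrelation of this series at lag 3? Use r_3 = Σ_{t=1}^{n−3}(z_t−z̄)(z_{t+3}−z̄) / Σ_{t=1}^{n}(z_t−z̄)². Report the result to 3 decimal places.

-0.451

Mean z̄ = (3.3 − 0.5 − 1.4 − 3.6 − 1.9 + 2.3 + 2.0 + 4.2 + 1.6)/9 = 0.6667
Σ(z_t−z̄)(z_{t+3}−z̄) = (-11.2356) + (2.9944) + (-3.3756) + (-5.6889) + (-9.0689) + (1.5244) = -24.8500
Denominator Σ(z_t−z̄)² = 55.1600
r_3 = -24.8500 / 55.1600 = -0.451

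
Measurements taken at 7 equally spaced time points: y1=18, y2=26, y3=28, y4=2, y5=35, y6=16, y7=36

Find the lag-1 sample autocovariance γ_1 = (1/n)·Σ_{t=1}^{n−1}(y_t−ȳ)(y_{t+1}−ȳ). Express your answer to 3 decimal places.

-76.000

Mean ȳ = (18 + 26 + 28 + 2 + 35 + 16 + 36)/7 = 23.0000
Deviations: -5.0000, 3.0000, 5.0000, -21.0000, 12.0000, -7.0000, 13.0000
Σ_{t=1}^{6}(y_t−ȳ)(y_{t+1}−ȳ) = -532.0000
γ_1 = -532.0000 / 7 = -76.000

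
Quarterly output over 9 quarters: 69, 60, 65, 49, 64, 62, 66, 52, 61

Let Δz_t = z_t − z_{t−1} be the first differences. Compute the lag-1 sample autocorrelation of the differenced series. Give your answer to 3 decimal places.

-0.678

First differences Δz: -9, 5, -16, 15, -2, 4, -14, 9
Mean of differences = -1.0000
Numerator Σ(Δz_t−Δz̄)(Δz_{t+1}−Δz̄) = -594.0000
Denominator Σ(Δz_t−Δz̄)² = 876.0000
r_1(Δz) = -594.0000 / 876.0000 = -0.678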